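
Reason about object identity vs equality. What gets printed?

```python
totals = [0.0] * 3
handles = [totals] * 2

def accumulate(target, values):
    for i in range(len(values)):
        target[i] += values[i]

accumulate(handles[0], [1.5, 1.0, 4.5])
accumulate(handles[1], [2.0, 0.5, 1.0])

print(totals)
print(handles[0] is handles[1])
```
[3.5, 1.5, 5.5]
True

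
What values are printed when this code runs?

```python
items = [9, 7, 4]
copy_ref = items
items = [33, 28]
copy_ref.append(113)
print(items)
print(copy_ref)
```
[33, 28]
[9, 7, 4, 113]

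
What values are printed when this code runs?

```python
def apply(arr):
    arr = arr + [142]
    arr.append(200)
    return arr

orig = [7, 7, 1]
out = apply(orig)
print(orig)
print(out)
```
[7, 7, 1]
[7, 7, 1, 142, 200]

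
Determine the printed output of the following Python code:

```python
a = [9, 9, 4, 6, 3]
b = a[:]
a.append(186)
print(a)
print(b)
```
[9, 9, 4, 6, 3, 186]
[9, 9, 4, 6, 3]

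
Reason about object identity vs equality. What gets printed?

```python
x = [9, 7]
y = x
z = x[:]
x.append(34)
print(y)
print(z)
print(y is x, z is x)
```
[9, 7, 34]
[9, 7]
True False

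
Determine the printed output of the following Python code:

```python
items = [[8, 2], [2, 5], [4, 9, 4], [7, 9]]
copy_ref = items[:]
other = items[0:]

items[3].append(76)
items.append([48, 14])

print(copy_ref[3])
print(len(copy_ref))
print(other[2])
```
[7, 9, 76]
4
[4, 9, 4]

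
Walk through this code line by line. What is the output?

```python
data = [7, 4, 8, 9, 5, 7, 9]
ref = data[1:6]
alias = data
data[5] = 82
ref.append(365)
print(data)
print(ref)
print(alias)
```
[7, 4, 8, 9, 5, 82, 9]
[4, 8, 9, 5, 7, 365]
[7, 4, 8, 9, 5, 82, 9]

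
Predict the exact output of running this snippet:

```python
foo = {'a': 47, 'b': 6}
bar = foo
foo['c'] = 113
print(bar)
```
{'a': 47, 'b': 6, 'c': 113}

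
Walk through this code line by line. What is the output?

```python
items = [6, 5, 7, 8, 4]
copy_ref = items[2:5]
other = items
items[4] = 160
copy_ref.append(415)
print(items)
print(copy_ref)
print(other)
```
[6, 5, 7, 8, 160]
[7, 8, 4, 415]
[6, 5, 7, 8, 160]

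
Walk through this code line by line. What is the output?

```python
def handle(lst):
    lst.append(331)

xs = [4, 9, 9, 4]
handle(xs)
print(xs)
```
[4, 9, 9, 4, 331]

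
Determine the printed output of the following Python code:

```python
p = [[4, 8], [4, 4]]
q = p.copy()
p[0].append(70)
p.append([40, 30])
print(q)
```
[[4, 8, 70], [4, 4]]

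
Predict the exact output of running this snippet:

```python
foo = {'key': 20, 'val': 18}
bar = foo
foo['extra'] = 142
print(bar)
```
{'key': 20, 'val': 18, 'extra': 142}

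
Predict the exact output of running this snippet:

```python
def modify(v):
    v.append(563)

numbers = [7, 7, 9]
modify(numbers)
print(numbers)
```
[7, 7, 9, 563]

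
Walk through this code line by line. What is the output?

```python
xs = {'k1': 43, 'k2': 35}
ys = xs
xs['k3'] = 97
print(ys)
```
{'k1': 43, 'k2': 35, 'k3': 97}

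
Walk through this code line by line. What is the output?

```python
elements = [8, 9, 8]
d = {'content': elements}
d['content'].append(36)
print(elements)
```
[8, 9, 8, 36]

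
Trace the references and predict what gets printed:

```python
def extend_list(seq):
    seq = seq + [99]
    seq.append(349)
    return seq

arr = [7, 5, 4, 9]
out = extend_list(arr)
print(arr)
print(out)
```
[7, 5, 4, 9]
[7, 5, 4, 9, 99, 349]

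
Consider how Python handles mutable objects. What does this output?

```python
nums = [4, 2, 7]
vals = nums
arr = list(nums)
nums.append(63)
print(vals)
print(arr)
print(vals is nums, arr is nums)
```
[4, 2, 7, 63]
[4, 2, 7]
True False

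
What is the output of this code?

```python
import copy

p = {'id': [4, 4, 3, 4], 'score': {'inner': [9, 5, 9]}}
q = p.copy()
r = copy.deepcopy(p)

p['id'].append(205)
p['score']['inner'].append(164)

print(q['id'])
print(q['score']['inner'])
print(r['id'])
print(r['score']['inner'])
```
[4, 4, 3, 4, 205]
[9, 5, 9, 164]
[4, 4, 3, 4]
[9, 5, 9]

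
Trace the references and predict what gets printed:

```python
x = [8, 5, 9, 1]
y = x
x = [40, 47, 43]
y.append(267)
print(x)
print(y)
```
[40, 47, 43]
[8, 5, 9, 1, 267]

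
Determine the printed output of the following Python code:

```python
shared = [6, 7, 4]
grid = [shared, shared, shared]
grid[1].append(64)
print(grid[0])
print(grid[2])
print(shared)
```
[6, 7, 4, 64]
[6, 7, 4, 64]
[6, 7, 4, 64]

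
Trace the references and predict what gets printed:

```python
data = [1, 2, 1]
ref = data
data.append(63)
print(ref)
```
[1, 2, 1, 63]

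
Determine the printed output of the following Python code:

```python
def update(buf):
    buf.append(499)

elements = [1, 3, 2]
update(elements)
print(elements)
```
[1, 3, 2, 499]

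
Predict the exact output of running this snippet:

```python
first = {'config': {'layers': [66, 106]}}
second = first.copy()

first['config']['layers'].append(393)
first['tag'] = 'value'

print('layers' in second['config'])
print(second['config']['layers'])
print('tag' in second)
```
True
[66, 106, 393]
False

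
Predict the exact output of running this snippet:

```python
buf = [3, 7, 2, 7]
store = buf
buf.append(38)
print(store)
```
[3, 7, 2, 7, 38]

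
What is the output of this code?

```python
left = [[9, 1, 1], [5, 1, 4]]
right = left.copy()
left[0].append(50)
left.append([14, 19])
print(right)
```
[[9, 1, 1, 50], [5, 1, 4]]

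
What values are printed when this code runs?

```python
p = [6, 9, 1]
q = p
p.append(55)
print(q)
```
[6, 9, 1, 55]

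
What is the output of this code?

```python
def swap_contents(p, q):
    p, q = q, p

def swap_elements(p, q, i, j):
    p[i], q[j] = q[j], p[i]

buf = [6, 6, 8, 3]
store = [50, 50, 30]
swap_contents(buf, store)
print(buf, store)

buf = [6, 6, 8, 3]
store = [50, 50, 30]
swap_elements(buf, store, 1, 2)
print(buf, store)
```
[6, 6, 8, 3] [50, 50, 30]
[6, 30, 8, 3] [50, 50, 6]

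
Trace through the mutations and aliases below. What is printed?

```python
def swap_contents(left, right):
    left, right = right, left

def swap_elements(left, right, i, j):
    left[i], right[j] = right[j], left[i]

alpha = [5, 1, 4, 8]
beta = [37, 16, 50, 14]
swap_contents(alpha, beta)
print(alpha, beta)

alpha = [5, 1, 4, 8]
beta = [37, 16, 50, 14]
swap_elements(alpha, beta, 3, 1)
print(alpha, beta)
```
[5, 1, 4, 8] [37, 16, 50, 14]
[5, 1, 4, 16] [37, 8, 50, 14]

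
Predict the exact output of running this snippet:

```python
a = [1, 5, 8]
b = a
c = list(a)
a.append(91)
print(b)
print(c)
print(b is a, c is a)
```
[1, 5, 8, 91]
[1, 5, 8]
True False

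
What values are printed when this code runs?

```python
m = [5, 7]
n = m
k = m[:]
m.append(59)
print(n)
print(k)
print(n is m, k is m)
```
[5, 7, 59]
[5, 7]
True False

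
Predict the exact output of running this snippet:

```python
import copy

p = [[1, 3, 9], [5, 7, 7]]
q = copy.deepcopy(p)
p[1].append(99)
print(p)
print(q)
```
[[1, 3, 9], [5, 7, 7, 99]]
[[1, 3, 9], [5, 7, 7]]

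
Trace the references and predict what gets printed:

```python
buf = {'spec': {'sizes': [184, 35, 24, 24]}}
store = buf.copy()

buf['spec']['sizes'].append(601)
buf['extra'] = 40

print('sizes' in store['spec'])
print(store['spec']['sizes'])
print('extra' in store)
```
True
[184, 35, 24, 24, 601]
False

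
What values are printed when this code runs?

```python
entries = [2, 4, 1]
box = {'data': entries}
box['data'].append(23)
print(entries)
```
[2, 4, 1, 23]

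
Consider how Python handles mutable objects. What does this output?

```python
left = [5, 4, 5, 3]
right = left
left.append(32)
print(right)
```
[5, 4, 5, 3, 32]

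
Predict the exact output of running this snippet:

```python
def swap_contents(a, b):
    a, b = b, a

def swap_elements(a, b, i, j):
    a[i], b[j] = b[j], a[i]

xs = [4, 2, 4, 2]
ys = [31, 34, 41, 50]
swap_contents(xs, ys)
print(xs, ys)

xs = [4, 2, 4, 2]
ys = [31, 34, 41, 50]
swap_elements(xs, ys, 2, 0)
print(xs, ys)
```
[4, 2, 4, 2] [31, 34, 41, 50]
[4, 2, 31, 2] [4, 34, 41, 50]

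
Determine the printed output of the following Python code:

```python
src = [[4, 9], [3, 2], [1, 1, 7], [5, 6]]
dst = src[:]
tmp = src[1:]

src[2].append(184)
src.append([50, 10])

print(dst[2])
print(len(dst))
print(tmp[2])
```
[1, 1, 7, 184]
4
[5, 6]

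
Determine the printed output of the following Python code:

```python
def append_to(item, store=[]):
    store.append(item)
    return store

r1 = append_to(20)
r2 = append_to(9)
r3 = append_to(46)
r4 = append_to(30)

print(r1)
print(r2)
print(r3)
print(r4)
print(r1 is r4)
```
[20, 9, 46, 30]
[20, 9, 46, 30]
[20, 9, 46, 30]
[20, 9, 46, 30]
True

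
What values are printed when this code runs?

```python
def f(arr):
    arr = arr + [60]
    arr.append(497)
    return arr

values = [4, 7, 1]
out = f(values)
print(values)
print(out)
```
[4, 7, 1]
[4, 7, 1, 60, 497]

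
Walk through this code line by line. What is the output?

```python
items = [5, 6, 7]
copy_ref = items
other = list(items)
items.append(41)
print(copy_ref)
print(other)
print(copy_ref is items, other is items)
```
[5, 6, 7, 41]
[5, 6, 7]
True False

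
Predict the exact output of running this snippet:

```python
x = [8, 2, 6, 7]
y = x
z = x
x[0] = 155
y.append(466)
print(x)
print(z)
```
[155, 2, 6, 7, 466]
[155, 2, 6, 7, 466]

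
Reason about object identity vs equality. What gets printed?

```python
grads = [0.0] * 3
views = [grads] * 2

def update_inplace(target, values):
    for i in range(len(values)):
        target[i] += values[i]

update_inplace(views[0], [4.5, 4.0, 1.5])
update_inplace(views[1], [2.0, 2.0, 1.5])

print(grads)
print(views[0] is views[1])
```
[6.5, 6.0, 3.0]
True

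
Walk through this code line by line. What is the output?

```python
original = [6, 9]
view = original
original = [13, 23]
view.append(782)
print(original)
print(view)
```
[13, 23]
[6, 9, 782]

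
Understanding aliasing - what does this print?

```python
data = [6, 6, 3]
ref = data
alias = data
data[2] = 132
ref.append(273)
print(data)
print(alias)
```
[6, 6, 132, 273]
[6, 6, 132, 273]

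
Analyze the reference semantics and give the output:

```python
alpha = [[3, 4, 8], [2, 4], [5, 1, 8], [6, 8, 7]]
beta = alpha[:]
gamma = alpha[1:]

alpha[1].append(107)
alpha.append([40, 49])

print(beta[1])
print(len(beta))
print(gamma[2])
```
[2, 4, 107]
4
[6, 8, 7]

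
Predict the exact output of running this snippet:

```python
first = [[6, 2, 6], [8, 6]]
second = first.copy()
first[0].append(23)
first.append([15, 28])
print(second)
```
[[6, 2, 6, 23], [8, 6]]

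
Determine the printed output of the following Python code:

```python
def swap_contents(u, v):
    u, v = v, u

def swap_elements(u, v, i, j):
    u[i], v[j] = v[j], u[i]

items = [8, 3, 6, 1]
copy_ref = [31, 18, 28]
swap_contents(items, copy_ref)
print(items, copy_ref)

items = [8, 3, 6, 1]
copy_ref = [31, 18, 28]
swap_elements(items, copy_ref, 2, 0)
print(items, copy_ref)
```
[8, 3, 6, 1] [31, 18, 28]
[8, 3, 31, 1] [6, 18, 28]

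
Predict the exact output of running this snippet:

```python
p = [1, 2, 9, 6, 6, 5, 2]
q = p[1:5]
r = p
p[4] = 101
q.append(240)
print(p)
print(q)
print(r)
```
[1, 2, 9, 6, 101, 5, 2]
[2, 9, 6, 6, 240]
[1, 2, 9, 6, 101, 5, 2]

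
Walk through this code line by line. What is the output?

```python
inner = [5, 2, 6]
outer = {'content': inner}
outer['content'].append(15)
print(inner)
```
[5, 2, 6, 15]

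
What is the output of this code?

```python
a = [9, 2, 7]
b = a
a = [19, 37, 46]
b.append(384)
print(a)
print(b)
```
[19, 37, 46]
[9, 2, 7, 384]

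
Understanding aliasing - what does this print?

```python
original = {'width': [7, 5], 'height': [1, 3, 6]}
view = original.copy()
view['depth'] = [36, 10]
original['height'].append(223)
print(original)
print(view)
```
{'width': [7, 5], 'height': [1, 3, 6, 223]}
{'width': [7, 5], 'height': [1, 3, 6, 223], 'depth': [36, 10]}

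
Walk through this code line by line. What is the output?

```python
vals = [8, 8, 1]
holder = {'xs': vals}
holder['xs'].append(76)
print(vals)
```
[8, 8, 1, 76]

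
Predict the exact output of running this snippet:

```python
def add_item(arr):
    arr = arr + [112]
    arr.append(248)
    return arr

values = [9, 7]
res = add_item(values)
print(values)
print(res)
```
[9, 7]
[9, 7, 112, 248]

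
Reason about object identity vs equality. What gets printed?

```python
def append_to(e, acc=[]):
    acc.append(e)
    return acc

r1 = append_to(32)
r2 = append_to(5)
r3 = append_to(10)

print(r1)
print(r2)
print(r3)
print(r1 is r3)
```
[32, 5, 10]
[32, 5, 10]
[32, 5, 10]
True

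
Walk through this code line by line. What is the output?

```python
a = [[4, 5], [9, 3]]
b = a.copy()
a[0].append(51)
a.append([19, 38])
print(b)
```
[[4, 5, 51], [9, 3]]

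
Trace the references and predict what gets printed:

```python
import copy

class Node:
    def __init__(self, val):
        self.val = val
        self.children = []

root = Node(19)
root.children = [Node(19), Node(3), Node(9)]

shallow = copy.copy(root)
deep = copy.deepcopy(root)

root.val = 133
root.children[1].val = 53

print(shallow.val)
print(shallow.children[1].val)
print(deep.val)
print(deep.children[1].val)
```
19
53
19
3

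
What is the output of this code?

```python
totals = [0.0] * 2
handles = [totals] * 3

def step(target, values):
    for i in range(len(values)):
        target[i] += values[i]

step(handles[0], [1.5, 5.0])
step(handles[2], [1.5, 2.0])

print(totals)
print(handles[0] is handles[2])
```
[3.0, 7.0]
True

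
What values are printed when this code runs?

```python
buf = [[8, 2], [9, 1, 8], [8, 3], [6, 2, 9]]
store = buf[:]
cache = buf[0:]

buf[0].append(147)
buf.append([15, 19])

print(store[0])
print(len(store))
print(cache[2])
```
[8, 2, 147]
4
[8, 3]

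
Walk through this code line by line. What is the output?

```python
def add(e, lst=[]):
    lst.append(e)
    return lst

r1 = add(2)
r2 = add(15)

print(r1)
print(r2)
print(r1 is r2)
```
[2, 15]
[2, 15]
True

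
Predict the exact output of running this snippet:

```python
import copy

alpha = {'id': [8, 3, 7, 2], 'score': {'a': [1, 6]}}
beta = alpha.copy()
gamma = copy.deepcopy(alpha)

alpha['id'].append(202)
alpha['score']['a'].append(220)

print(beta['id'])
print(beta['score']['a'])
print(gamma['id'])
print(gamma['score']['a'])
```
[8, 3, 7, 2, 202]
[1, 6, 220]
[8, 3, 7, 2]
[1, 6]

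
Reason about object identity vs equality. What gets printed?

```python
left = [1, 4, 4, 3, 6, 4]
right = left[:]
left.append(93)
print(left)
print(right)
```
[1, 4, 4, 3, 6, 4, 93]
[1, 4, 4, 3, 6, 4]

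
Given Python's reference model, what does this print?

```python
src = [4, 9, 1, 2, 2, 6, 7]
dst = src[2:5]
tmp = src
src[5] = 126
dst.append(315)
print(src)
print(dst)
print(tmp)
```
[4, 9, 1, 2, 2, 126, 7]
[1, 2, 2, 315]
[4, 9, 1, 2, 2, 126, 7]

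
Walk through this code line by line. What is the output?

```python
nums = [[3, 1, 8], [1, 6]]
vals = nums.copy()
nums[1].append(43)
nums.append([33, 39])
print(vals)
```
[[3, 1, 8], [1, 6, 43]]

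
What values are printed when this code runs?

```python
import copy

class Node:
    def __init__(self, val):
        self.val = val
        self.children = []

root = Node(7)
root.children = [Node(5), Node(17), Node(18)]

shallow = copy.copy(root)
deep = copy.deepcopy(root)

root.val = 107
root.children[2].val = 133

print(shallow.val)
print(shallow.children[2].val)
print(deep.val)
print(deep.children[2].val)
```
7
133
7
18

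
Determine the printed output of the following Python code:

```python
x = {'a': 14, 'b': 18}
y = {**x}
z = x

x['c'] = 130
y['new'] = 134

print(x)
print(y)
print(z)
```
{'a': 14, 'b': 18, 'c': 130}
{'a': 14, 'b': 18, 'new': 134}
{'a': 14, 'b': 18, 'c': 130}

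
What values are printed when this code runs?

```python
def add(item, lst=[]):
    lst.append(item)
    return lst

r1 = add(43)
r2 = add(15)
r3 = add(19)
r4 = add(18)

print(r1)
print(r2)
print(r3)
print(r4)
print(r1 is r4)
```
[43, 15, 19, 18]
[43, 15, 19, 18]
[43, 15, 19, 18]
[43, 15, 19, 18]
True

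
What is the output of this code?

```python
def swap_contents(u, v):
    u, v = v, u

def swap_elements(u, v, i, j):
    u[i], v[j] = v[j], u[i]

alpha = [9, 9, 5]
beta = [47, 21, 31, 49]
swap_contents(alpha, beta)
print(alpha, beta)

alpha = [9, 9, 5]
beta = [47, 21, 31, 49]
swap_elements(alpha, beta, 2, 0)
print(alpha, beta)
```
[9, 9, 5] [47, 21, 31, 49]
[9, 9, 47] [5, 21, 31, 49]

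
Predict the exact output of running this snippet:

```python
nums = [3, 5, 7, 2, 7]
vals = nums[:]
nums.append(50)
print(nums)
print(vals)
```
[3, 5, 7, 2, 7, 50]
[3, 5, 7, 2, 7]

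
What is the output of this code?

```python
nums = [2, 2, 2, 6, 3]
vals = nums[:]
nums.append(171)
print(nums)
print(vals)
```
[2, 2, 2, 6, 3, 171]
[2, 2, 2, 6, 3]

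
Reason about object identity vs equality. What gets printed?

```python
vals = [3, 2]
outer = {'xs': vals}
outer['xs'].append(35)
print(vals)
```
[3, 2, 35]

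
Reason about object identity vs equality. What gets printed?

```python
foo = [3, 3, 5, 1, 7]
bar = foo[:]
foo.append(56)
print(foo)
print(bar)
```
[3, 3, 5, 1, 7, 56]
[3, 3, 5, 1, 7]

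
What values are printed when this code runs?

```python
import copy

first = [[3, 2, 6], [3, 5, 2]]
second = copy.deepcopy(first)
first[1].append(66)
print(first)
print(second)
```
[[3, 2, 6], [3, 5, 2, 66]]
[[3, 2, 6], [3, 5, 2]]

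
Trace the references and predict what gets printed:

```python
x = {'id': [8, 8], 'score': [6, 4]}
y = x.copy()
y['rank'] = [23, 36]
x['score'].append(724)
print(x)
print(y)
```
{'id': [8, 8], 'score': [6, 4, 724]}
{'id': [8, 8], 'score': [6, 4, 724], 'rank': [23, 36]}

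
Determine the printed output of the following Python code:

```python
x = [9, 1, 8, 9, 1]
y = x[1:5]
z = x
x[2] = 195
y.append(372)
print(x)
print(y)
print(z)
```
[9, 1, 195, 9, 1]
[1, 8, 9, 1, 372]
[9, 1, 195, 9, 1]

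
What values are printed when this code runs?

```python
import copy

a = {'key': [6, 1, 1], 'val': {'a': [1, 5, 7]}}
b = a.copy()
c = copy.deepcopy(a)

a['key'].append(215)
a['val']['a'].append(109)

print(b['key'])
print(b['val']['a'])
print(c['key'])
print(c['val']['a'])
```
[6, 1, 1, 215]
[1, 5, 7, 109]
[6, 1, 1]
[1, 5, 7]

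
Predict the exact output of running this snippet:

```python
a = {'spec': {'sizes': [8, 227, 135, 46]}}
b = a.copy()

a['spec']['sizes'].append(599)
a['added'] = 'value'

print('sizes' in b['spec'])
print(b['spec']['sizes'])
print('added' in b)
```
True
[8, 227, 135, 46, 599]
False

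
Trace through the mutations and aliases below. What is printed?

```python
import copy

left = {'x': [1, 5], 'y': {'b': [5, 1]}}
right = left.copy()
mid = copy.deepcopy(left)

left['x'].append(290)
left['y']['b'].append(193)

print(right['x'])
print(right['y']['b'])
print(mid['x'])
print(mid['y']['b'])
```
[1, 5, 290]
[5, 1, 193]
[1, 5]
[5, 1]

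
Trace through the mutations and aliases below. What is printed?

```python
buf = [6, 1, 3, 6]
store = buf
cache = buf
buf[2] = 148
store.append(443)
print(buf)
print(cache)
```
[6, 1, 148, 6, 443]
[6, 1, 148, 6, 443]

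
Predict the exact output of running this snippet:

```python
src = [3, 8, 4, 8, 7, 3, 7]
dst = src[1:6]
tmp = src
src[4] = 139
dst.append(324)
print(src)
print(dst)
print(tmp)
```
[3, 8, 4, 8, 139, 3, 7]
[8, 4, 8, 7, 3, 324]
[3, 8, 4, 8, 139, 3, 7]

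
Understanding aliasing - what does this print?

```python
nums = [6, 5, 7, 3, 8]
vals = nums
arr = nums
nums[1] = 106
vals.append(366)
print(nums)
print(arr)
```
[6, 106, 7, 3, 8, 366]
[6, 106, 7, 3, 8, 366]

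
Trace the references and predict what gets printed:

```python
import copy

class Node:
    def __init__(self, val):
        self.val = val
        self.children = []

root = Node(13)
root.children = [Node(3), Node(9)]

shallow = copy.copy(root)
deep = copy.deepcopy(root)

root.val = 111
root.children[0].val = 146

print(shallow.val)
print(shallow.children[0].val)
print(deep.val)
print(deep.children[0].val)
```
13
146
13
3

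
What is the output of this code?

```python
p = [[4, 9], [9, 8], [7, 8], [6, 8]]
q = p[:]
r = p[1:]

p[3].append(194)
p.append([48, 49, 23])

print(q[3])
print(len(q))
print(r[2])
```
[6, 8, 194]
4
[6, 8, 194]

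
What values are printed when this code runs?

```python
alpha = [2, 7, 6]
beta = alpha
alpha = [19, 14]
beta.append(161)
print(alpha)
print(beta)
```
[19, 14]
[2, 7, 6, 161]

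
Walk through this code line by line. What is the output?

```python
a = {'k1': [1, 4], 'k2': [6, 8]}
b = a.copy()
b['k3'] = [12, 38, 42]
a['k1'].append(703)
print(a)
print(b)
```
{'k1': [1, 4, 703], 'k2': [6, 8]}
{'k1': [1, 4, 703], 'k2': [6, 8], 'k3': [12, 38, 42]}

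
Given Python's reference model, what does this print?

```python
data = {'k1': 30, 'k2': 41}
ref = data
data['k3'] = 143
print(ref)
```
{'k1': 30, 'k2': 41, 'k3': 143}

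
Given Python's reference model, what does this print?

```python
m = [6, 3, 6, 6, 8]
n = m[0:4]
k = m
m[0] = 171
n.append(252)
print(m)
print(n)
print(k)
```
[171, 3, 6, 6, 8]
[6, 3, 6, 6, 252]
[171, 3, 6, 6, 8]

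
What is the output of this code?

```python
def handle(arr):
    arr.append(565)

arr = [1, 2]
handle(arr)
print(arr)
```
[1, 2, 565]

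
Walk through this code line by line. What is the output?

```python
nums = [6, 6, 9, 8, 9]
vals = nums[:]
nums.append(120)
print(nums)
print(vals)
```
[6, 6, 9, 8, 9, 120]
[6, 6, 9, 8, 9]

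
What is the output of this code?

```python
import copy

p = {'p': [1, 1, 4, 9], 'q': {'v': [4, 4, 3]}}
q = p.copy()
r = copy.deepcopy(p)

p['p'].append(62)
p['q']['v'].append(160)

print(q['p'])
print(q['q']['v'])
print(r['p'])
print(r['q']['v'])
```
[1, 1, 4, 9, 62]
[4, 4, 3, 160]
[1, 1, 4, 9]
[4, 4, 3]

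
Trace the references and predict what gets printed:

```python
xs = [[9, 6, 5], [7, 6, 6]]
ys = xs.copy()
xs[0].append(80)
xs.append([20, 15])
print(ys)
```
[[9, 6, 5, 80], [7, 6, 6]]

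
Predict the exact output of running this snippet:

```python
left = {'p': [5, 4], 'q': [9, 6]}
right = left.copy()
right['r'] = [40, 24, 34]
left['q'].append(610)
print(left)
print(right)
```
{'p': [5, 4], 'q': [9, 6, 610]}
{'p': [5, 4], 'q': [9, 6, 610], 'r': [40, 24, 34]}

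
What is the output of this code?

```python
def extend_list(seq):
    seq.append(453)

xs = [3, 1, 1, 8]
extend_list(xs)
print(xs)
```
[3, 1, 1, 8, 453]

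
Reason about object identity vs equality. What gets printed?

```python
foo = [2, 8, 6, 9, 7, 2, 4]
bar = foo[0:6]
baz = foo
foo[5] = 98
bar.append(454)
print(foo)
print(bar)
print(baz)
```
[2, 8, 6, 9, 7, 98, 4]
[2, 8, 6, 9, 7, 2, 454]
[2, 8, 6, 9, 7, 98, 4]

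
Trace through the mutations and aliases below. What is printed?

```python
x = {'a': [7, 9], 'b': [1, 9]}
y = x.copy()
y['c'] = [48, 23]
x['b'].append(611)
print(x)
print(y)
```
{'a': [7, 9], 'b': [1, 9, 611]}
{'a': [7, 9], 'b': [1, 9, 611], 'c': [48, 23]}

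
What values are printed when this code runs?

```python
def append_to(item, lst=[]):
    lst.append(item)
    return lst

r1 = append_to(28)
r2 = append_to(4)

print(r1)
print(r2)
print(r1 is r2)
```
[28, 4]
[28, 4]
True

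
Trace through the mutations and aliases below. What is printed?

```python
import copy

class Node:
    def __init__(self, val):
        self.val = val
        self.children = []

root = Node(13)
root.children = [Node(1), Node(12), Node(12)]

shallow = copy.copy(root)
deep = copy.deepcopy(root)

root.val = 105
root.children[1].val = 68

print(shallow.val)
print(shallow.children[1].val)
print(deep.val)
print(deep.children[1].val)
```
13
68
13
12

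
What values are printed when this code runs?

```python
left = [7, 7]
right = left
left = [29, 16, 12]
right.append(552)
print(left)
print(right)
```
[29, 16, 12]
[7, 7, 552]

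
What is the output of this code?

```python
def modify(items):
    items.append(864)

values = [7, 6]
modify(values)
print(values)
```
[7, 6, 864]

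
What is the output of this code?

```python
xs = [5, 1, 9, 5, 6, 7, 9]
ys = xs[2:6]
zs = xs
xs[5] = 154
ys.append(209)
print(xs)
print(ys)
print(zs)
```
[5, 1, 9, 5, 6, 154, 9]
[9, 5, 6, 7, 209]
[5, 1, 9, 5, 6, 154, 9]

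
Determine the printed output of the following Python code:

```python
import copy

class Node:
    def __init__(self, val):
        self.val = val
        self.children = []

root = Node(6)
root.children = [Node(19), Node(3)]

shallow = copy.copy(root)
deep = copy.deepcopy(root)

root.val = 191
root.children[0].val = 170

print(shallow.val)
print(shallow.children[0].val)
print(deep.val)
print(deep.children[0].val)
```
6
170
6
19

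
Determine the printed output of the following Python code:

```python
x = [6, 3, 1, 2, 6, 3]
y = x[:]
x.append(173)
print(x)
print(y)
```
[6, 3, 1, 2, 6, 3, 173]
[6, 3, 1, 2, 6, 3]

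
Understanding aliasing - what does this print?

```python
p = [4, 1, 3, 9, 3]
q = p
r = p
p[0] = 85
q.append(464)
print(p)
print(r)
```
[85, 1, 3, 9, 3, 464]
[85, 1, 3, 9, 3, 464]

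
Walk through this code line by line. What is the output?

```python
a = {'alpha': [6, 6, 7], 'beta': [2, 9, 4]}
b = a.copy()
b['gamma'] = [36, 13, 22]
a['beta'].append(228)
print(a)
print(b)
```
{'alpha': [6, 6, 7], 'beta': [2, 9, 4, 228]}
{'alpha': [6, 6, 7], 'beta': [2, 9, 4, 228], 'gamma': [36, 13, 22]}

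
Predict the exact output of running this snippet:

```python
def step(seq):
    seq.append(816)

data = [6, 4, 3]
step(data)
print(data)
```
[6, 4, 3, 816]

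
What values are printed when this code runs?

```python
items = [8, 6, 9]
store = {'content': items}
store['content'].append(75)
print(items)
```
[8, 6, 9, 75]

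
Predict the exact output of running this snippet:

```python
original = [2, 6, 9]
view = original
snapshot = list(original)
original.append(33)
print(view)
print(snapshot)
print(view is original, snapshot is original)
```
[2, 6, 9, 33]
[2, 6, 9]
True False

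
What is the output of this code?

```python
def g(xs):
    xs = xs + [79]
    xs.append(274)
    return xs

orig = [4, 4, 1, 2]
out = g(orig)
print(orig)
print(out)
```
[4, 4, 1, 2]
[4, 4, 1, 2, 79, 274]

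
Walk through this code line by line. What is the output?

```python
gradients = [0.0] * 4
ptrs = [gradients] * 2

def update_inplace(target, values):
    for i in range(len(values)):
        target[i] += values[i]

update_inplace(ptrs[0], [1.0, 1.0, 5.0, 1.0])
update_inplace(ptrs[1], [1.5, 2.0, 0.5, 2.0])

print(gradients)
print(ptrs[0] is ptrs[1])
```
[2.5, 3.0, 5.5, 3.0]
True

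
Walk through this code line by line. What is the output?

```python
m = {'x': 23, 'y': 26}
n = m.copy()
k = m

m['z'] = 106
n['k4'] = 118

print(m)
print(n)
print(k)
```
{'x': 23, 'y': 26, 'z': 106}
{'x': 23, 'y': 26, 'k4': 118}
{'x': 23, 'y': 26, 'z': 106}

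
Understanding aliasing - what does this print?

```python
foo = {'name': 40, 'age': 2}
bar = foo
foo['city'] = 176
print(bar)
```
{'name': 40, 'age': 2, 'city': 176}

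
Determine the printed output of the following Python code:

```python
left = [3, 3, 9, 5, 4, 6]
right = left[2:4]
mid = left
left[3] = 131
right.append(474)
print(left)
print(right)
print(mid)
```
[3, 3, 9, 131, 4, 6]
[9, 5, 474]
[3, 3, 9, 131, 4, 6]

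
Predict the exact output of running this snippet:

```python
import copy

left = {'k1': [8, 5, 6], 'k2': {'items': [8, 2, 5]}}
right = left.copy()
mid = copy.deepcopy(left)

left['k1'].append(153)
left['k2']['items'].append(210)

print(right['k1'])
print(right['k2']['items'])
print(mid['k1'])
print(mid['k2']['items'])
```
[8, 5, 6, 153]
[8, 2, 5, 210]
[8, 5, 6]
[8, 2, 5]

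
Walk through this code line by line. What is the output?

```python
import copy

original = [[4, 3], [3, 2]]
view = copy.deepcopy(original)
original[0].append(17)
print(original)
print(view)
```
[[4, 3, 17], [3, 2]]
[[4, 3], [3, 2]]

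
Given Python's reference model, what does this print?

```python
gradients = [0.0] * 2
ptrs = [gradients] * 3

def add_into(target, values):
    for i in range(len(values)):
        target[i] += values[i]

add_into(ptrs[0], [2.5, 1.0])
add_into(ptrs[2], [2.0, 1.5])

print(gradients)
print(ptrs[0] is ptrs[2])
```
[4.5, 2.5]
True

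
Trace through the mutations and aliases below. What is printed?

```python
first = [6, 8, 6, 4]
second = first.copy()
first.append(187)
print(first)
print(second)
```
[6, 8, 6, 4, 187]
[6, 8, 6, 4]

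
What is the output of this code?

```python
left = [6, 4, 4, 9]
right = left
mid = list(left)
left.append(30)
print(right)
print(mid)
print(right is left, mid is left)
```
[6, 4, 4, 9, 30]
[6, 4, 4, 9]
True False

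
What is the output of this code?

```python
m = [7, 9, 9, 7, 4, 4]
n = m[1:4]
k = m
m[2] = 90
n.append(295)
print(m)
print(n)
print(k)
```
[7, 9, 90, 7, 4, 4]
[9, 9, 7, 295]
[7, 9, 90, 7, 4, 4]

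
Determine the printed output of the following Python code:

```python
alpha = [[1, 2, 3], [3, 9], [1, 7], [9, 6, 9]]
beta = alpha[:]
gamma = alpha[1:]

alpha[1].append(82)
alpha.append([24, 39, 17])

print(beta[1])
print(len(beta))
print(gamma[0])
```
[3, 9, 82]
4
[3, 9, 82]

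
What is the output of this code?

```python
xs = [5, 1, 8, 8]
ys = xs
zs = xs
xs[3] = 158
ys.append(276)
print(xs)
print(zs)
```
[5, 1, 8, 158, 276]
[5, 1, 8, 158, 276]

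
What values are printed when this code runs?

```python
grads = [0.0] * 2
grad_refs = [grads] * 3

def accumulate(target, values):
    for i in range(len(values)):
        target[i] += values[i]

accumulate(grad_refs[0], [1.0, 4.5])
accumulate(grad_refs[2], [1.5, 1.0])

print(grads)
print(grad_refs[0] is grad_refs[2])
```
[2.5, 5.5]
True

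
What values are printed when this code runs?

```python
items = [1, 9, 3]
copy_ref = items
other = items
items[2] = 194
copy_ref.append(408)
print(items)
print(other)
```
[1, 9, 194, 408]
[1, 9, 194, 408]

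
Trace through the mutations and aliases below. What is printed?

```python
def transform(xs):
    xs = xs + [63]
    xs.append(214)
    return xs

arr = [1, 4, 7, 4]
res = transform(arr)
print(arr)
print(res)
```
[1, 4, 7, 4]
[1, 4, 7, 4, 63, 214]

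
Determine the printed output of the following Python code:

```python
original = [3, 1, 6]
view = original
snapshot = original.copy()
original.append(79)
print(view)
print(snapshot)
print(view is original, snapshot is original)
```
[3, 1, 6, 79]
[3, 1, 6]
True False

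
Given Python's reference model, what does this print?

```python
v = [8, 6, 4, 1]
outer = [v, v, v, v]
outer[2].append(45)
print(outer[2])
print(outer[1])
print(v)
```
[8, 6, 4, 1, 45]
[8, 6, 4, 1, 45]
[8, 6, 4, 1, 45]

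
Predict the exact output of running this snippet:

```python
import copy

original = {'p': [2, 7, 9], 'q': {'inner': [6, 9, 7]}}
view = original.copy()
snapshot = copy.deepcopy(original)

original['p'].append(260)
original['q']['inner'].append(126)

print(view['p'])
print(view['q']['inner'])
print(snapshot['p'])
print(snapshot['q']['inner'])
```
[2, 7, 9, 260]
[6, 9, 7, 126]
[2, 7, 9]
[6, 9, 7]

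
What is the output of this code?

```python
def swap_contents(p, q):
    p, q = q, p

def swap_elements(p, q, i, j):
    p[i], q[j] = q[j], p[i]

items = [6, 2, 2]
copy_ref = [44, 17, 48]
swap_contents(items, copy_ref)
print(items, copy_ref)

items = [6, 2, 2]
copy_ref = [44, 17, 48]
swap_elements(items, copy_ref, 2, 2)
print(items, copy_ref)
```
[6, 2, 2] [44, 17, 48]
[6, 2, 48] [44, 17, 2]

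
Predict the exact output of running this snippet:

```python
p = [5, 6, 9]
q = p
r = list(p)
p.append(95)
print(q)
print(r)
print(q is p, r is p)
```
[5, 6, 9, 95]
[5, 6, 9]
True False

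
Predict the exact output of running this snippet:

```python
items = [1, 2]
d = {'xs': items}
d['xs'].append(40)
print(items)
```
[1, 2, 40]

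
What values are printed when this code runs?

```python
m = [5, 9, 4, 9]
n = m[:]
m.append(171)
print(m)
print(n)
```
[5, 9, 4, 9, 171]
[5, 9, 4, 9]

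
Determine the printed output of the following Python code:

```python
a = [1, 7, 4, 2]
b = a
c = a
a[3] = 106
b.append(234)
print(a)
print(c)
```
[1, 7, 4, 106, 234]
[1, 7, 4, 106, 234]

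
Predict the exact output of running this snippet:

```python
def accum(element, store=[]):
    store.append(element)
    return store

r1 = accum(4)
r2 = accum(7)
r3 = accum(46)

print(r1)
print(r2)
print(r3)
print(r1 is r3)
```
[4, 7, 46]
[4, 7, 46]
[4, 7, 46]
True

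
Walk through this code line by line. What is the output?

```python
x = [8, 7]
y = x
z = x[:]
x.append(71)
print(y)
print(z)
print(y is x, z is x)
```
[8, 7, 71]
[8, 7]
True False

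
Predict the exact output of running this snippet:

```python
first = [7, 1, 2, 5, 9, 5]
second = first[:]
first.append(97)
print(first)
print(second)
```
[7, 1, 2, 5, 9, 5, 97]
[7, 1, 2, 5, 9, 5]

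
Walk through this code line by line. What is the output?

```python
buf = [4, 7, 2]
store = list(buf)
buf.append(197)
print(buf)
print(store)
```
[4, 7, 2, 197]
[4, 7, 2]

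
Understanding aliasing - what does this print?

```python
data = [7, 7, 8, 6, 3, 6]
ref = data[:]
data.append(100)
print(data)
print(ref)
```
[7, 7, 8, 6, 3, 6, 100]
[7, 7, 8, 6, 3, 6]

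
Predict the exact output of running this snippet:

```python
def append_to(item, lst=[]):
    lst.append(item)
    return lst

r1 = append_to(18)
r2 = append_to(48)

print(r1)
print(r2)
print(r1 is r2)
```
[18, 48]
[18, 48]
True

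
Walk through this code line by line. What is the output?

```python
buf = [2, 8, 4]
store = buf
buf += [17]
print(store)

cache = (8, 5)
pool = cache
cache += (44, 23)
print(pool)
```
[2, 8, 4, 17]
(8, 5)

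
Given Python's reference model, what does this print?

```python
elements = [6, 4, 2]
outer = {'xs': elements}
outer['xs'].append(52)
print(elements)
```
[6, 4, 2, 52]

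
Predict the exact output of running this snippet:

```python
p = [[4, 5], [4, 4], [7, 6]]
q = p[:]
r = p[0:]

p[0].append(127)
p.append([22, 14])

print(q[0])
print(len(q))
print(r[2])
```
[4, 5, 127]
3
[7, 6]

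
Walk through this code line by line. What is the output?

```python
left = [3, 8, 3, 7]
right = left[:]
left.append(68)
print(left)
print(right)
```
[3, 8, 3, 7, 68]
[3, 8, 3, 7]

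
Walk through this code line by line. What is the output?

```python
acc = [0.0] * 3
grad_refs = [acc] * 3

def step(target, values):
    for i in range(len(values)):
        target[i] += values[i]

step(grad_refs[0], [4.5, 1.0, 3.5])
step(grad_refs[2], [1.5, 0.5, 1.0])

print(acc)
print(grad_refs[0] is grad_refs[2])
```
[6.0, 1.5, 4.5]
True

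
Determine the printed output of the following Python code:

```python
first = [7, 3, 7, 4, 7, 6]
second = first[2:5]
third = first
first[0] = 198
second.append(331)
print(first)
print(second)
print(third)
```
[198, 3, 7, 4, 7, 6]
[7, 4, 7, 331]
[198, 3, 7, 4, 7, 6]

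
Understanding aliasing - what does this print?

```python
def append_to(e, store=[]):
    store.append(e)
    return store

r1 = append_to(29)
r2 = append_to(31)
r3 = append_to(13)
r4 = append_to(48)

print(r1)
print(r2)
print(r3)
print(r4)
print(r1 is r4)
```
[29, 31, 13, 48]
[29, 31, 13, 48]
[29, 31, 13, 48]
[29, 31, 13, 48]
True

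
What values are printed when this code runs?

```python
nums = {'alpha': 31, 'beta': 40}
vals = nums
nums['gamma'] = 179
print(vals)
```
{'alpha': 31, 'beta': 40, 'gamma': 179}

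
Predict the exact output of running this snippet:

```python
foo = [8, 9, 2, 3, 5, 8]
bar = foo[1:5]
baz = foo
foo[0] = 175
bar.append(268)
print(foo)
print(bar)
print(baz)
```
[175, 9, 2, 3, 5, 8]
[9, 2, 3, 5, 268]
[175, 9, 2, 3, 5, 8]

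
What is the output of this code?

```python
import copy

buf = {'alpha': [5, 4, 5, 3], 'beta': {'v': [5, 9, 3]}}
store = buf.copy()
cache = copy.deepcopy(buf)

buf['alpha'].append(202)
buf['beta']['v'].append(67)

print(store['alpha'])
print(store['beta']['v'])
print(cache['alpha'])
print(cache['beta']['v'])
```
[5, 4, 5, 3, 202]
[5, 9, 3, 67]
[5, 4, 5, 3]
[5, 9, 3]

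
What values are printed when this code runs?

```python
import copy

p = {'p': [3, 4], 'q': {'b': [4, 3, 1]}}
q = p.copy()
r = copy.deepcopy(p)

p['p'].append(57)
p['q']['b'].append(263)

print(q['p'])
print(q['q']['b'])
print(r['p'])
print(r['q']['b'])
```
[3, 4, 57]
[4, 3, 1, 263]
[3, 4]
[4, 3, 1]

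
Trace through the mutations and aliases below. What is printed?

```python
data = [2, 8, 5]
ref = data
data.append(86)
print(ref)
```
[2, 8, 5, 86]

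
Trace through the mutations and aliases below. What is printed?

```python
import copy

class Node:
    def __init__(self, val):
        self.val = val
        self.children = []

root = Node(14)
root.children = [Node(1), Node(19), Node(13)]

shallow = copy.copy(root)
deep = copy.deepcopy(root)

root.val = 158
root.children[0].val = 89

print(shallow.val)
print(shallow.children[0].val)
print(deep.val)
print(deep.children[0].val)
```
14
89
14
1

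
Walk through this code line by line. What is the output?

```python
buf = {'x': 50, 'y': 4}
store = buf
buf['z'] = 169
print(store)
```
{'x': 50, 'y': 4, 'z': 169}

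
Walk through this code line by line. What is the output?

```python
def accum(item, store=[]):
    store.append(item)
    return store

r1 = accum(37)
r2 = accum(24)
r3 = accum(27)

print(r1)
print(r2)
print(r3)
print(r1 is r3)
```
[37, 24, 27]
[37, 24, 27]
[37, 24, 27]
True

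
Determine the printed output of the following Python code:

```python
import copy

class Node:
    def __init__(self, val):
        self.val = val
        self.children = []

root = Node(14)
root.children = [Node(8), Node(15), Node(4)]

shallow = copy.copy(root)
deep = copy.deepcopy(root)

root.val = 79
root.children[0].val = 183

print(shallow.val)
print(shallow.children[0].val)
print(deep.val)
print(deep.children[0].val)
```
14
183
14
8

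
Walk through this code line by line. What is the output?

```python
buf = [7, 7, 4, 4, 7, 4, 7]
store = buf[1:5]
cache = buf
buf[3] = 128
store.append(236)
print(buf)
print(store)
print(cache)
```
[7, 7, 4, 128, 7, 4, 7]
[7, 4, 4, 7, 236]
[7, 7, 4, 128, 7, 4, 7]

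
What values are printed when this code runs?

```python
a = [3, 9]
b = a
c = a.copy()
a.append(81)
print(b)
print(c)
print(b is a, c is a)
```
[3, 9, 81]
[3, 9]
True False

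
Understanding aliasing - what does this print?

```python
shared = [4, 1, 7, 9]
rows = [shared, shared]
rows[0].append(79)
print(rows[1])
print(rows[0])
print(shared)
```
[4, 1, 7, 9, 79]
[4, 1, 7, 9, 79]
[4, 1, 7, 9, 79]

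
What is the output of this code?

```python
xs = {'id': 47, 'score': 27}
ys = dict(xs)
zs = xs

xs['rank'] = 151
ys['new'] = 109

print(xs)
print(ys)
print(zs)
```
{'id': 47, 'score': 27, 'rank': 151}
{'id': 47, 'score': 27, 'new': 109}
{'id': 47, 'score': 27, 'rank': 151}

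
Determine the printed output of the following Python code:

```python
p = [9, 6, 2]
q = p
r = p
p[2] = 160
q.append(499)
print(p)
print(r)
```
[9, 6, 160, 499]
[9, 6, 160, 499]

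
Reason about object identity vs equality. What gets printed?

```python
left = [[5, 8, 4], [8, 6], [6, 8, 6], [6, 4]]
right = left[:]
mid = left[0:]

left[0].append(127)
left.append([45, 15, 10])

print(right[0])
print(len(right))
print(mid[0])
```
[5, 8, 4, 127]
4
[5, 8, 4, 127]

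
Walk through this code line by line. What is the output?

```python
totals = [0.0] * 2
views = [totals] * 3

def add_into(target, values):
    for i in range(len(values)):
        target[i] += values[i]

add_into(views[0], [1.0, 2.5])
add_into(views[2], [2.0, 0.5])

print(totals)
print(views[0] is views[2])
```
[3.0, 3.0]
True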